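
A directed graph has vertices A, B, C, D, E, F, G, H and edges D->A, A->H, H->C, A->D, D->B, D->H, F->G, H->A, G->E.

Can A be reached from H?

Explore from H.
Distance 1: reach A, C.
Found A.

Yes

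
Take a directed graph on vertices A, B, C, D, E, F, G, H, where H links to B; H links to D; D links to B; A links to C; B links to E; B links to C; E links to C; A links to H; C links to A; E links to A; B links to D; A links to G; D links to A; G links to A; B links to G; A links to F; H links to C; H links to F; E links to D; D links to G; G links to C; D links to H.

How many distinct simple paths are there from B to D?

7

B→C→A→H→D
B→D
B→E→A→H→D
B→E→C→A→H→D
B→E→D
B→G→A→H→D
B→G→C→A→H→D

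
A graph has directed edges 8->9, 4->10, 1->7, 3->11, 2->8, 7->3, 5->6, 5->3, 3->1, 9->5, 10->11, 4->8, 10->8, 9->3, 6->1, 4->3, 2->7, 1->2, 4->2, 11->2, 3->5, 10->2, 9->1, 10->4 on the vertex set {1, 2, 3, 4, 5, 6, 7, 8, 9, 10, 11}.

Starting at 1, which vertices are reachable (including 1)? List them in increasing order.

1, 2, 3, 5, 6, 7, 8, 9, 11

Start at 1.
Its neighbours: 2, 7.
Then their neighbours: 3, 8.
Then next layer: 5, 9, 11.
Then next layer: 6.
Nothing further is reachable.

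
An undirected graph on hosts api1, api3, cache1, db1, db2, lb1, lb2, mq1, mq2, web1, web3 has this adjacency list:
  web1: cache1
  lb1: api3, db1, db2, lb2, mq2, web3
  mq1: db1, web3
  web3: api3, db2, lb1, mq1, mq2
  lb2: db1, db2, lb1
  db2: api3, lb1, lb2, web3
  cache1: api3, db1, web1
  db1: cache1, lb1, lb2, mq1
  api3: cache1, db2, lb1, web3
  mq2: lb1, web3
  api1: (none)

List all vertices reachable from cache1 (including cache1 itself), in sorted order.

api3, cache1, db1, db2, lb1, lb2, mq1, mq2, web1, web3

Start at cache1.
Its neighbours: api3, db1, web1.
Then their neighbours: db2, lb1, lb2, mq1, web3.
Then next layer: mq2.
Nothing further is reachable.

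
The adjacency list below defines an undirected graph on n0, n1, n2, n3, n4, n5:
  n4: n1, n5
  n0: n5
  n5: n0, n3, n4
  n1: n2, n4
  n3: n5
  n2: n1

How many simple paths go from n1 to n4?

n1–n4

1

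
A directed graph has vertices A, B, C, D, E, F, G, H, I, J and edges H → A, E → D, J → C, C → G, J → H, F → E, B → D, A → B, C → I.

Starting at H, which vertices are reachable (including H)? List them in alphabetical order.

A, B, D, H

Start at H.
Its neighbours: A.
Then their neighbours: B.
Then next layer: D.
Nothing further is reachable.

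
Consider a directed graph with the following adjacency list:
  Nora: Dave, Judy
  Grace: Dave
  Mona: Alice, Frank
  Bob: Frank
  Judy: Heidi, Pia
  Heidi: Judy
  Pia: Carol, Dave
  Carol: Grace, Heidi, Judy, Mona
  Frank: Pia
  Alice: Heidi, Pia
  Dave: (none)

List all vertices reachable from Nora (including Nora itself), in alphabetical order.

Start at Nora.
Its neighbours: Dave, Judy.
Then their neighbours: Heidi, Pia.
Then next layer: Carol.
Then next layer: Grace, Mona.
Then next layer: Alice, Frank.
Nothing further is reachable.

Alice, Carol, Dave, Frank, Grace, Heidi, Judy, Mona, Nora, Pia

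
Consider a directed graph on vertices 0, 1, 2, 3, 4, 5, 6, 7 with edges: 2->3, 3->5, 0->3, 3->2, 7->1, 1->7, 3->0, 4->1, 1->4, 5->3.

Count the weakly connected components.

3

From 0: component {0, 2, 3, 5}.
From 1: component {1, 4, 7}.
From 6: component {6}.
That's 3 components.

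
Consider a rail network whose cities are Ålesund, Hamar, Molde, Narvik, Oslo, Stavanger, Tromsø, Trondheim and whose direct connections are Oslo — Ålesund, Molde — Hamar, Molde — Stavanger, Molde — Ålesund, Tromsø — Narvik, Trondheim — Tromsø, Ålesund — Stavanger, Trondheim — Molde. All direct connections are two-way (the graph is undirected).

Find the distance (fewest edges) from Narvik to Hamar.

4

Distance 0: Narvik.
Distance 1: Tromsø.
Distance 2: Trondheim.
Distance 3: Molde.
Distance 4: Ålesund, Hamar, Stavanger — contains Hamar.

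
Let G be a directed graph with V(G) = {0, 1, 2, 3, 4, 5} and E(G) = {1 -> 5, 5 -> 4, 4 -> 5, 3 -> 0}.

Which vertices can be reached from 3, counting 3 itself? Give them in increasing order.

0, 3

Start at 3.
Its neighbours: 0.
Nothing further is reachable.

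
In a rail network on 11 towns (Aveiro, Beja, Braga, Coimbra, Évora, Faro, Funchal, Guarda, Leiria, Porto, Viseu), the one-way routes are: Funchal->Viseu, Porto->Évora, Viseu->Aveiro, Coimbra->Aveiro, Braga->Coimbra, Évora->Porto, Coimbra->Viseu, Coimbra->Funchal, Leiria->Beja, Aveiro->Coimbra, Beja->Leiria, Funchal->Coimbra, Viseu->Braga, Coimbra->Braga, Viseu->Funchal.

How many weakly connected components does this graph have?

From Aveiro: component {Aveiro, Braga, Coimbra, Funchal, Viseu}.
From Beja: component {Beja, Leiria}.
From Évora: component {Évora, Porto}.
From Faro: component {Faro}.
From Guarda: component {Guarda}.
That's 5 components.

5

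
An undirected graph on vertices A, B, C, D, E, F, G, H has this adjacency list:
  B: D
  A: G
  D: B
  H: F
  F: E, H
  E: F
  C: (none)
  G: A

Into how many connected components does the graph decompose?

From A: component {A, G}.
From B: component {B, D}.
From C: component {C}.
From E: component {E, F, H}.
That's 4 components.

4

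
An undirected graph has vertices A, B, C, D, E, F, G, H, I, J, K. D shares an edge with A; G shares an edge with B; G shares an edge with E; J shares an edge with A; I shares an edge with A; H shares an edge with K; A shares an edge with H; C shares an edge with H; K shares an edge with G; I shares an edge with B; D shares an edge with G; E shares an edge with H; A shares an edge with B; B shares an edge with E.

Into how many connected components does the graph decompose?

From A: component {A, B, C, D, E, G, H, I, J, K}.
From F: component {F}.
That's 2 components.

2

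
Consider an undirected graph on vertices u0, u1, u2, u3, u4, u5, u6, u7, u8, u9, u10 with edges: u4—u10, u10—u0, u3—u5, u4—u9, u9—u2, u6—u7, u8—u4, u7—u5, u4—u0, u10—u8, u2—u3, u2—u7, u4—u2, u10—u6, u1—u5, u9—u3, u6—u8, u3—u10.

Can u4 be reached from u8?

Explore from u8.
Distance 1: reach u4, u6, u10.
Found u4.

Yes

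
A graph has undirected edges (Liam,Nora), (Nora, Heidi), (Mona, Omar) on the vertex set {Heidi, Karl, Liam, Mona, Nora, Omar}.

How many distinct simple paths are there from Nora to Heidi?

1

Nora–Heidi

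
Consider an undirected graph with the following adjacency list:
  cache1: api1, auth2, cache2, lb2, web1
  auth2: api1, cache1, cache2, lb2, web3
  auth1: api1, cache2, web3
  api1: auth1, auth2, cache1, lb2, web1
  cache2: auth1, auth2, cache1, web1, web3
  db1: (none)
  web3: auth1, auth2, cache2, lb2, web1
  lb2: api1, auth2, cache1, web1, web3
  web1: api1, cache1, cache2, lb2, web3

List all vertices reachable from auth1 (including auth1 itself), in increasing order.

Start at auth1.
Its neighbours: api1, cache2, web3.
Then their neighbours: auth2, cache1, lb2, web1.
Nothing further is reachable.

api1, auth1, auth2, cache1, cache2, lb2, web1, web3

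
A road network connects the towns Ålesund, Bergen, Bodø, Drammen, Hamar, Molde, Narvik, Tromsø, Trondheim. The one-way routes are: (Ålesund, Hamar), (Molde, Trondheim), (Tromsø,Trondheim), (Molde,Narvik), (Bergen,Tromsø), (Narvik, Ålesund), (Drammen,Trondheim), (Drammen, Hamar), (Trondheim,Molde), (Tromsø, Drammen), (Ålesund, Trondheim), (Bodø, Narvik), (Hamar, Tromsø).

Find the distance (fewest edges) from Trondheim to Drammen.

Distance 0: Trondheim.
Distance 1: Molde.
Distance 2: Narvik.
Distance 3: Ålesund.
Distance 4: Hamar.
Distance 5: Tromsø.
Distance 6: Drammen — contains Drammen.

6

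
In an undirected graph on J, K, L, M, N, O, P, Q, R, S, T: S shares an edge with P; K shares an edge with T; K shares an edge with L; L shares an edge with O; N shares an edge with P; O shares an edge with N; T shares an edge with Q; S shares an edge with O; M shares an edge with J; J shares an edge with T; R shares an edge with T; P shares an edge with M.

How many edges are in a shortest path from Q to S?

5

Distance 0: Q.
Distance 1: T.
Distance 2: J, K, R.
Distance 3: L, M.
Distance 4: O, P.
Distance 5: N, S — contains S.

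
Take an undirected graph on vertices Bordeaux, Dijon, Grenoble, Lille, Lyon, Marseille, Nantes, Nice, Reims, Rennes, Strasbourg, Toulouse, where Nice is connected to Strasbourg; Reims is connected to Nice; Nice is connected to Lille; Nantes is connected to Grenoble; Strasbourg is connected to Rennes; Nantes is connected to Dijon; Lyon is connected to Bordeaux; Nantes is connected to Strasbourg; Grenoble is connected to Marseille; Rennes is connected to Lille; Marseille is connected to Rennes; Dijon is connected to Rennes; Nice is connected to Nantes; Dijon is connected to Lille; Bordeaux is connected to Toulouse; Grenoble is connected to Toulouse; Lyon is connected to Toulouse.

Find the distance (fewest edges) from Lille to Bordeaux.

5

Distance 0: Lille.
Distance 1: Dijon, Nice, Rennes.
Distance 2: Marseille, Nantes, Reims, Strasbourg.
Distance 3: Grenoble.
Distance 4: Toulouse.
Distance 5: Bordeaux, Lyon — contains Bordeaux.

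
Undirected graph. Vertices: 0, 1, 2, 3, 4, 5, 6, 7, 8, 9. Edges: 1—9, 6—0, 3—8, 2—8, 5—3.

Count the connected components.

From 0: component {0, 6}.
From 1: component {1, 9}.
From 2: component {2, 3, 5, 8}.
From 4: component {4}.
From 7: component {7}.
That's 5 components.

5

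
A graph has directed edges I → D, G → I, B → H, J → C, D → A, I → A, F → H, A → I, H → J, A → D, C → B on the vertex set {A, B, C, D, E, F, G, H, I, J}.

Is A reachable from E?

E has no outgoing edges, so nothing is reachable from it.

No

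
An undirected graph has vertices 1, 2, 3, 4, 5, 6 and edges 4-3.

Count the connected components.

From 1: component {1}.
From 2: component {2}.
From 3: component {3, 4}.
From 5: component {5}.
From 6: component {6}.
That's 5 components.

5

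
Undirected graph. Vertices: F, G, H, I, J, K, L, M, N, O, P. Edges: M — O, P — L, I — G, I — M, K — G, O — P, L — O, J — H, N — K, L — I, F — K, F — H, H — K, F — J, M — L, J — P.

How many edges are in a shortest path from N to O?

5

Distance 0: N.
Distance 1: K.
Distance 2: F, G, H.
Distance 3: I, J.
Distance 4: L, M, P.
Distance 5: O — contains O.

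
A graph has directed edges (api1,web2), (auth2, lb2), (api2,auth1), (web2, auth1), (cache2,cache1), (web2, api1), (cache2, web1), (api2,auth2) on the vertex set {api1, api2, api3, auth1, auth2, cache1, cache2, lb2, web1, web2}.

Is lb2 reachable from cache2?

No

Explore from cache2.
Distance 1: reach cache1, web1.
The search from cache2 is exhausted; no directed path reaches lb2.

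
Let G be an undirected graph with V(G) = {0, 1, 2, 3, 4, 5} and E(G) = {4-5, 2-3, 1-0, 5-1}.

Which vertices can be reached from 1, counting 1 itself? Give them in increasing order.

Start at 1.
Its neighbours: 0, 5.
Then their neighbours: 4.
Nothing further is reachable.

0, 1, 4, 5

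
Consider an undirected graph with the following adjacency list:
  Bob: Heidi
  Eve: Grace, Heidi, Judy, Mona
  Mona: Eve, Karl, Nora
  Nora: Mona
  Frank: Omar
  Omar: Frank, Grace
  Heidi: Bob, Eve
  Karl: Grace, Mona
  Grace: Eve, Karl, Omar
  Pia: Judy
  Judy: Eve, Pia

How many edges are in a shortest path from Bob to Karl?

Distance 0: Bob.
Distance 1: Heidi.
Distance 2: Eve.
Distance 3: Grace, Judy, Mona.
Distance 4: Karl, Nora, Omar, Pia — contains Karl.

4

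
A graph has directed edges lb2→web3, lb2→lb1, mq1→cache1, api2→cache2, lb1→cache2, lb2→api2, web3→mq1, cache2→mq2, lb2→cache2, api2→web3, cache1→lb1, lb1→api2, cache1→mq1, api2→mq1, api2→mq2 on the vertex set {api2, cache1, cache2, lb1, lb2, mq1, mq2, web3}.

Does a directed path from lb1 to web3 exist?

Explore from lb1.
Distance 1: reach api2, cache2.
Distance 2: reach mq1, mq2, web3.
Found web3.

Yes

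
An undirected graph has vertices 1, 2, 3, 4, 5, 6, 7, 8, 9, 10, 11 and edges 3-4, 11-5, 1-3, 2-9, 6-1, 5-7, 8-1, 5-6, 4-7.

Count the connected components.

From 1: component {1, 3, 4, 5, 6, 7, 8, 11}.
From 2: component {2, 9}.
From 10: component {10}.
That's 3 components.

3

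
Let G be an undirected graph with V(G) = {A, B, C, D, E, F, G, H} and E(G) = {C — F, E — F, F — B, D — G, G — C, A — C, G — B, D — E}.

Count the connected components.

From A: component {A, B, C, D, E, F, G}.
From H: component {H}.
That's 2 components.

2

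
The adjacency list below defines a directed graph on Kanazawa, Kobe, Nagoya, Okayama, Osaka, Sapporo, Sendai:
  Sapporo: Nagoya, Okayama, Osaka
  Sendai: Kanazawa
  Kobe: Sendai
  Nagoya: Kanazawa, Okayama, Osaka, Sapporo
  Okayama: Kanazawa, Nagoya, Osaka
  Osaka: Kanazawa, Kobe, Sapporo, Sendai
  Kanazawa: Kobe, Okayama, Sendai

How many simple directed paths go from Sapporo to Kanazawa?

19

Sapporo→Nagoya→Kanazawa
Sapporo→Nagoya→Okayama→Kanazawa
Sapporo→Nagoya→Okayama→Osaka→Kanazawa
Sapporo→Nagoya→Okayama→Osaka→Kobe→Sendai→Kanazawa
Sapporo→Nagoya→Okayama→Osaka→Sendai→Kanazawa
Sapporo→Nagoya→Osaka→Kanazawa
Sapporo→Nagoya→Osaka→Kobe→Sendai→Kanazawa
Sapporo→Nagoya→Osaka→Sendai→Kanazawa
... and 11 more.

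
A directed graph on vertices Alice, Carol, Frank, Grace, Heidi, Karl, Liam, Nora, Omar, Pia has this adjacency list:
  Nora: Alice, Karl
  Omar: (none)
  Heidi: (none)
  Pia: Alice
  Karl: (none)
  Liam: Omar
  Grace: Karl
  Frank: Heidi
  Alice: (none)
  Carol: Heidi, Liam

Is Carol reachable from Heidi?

Heidi has no outgoing edges, so nothing is reachable from it.

No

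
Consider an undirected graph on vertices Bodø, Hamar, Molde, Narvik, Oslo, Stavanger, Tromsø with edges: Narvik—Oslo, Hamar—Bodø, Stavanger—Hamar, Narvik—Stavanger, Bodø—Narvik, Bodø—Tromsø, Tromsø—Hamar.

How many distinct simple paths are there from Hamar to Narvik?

Hamar–Bodø–Narvik
Hamar–Stavanger–Narvik
Hamar–Tromsø–Bodø–Narvik

3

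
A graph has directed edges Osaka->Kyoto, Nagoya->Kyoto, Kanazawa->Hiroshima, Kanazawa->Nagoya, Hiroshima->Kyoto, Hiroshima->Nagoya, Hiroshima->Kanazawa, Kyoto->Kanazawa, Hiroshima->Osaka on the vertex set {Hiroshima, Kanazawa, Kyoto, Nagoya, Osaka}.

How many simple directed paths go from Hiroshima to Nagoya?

Hiroshima→Kanazawa→Nagoya
Hiroshima→Kyoto→Kanazawa→Nagoya
Hiroshima→Nagoya
Hiroshima→Osaka→Kyoto→Kanazawa→Nagoya

4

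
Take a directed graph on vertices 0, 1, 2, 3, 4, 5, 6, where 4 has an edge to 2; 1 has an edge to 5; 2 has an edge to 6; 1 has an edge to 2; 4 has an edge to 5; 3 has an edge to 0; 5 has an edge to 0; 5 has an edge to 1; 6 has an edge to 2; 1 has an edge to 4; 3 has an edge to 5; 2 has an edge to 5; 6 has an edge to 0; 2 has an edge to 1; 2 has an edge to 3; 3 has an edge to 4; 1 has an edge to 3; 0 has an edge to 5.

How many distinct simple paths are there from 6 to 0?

6→0
6→2→1→3→0
6→2→1→3→4→5→0
6→2→1→3→5→0
6→2→1→4→5→0
6→2→1→5→0
6→2→3→0
6→2→3→4→5→0
6→2→3→5→0
6→2→5→0
6→2→5→1→3→0

11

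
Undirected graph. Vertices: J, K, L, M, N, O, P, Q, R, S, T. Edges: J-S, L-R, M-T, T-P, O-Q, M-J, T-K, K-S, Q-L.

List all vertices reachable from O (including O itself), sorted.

Start at O.
Its neighbours: Q.
Then their neighbours: L.
Then next layer: R.
Nothing further is reachable.

L, O, Q, R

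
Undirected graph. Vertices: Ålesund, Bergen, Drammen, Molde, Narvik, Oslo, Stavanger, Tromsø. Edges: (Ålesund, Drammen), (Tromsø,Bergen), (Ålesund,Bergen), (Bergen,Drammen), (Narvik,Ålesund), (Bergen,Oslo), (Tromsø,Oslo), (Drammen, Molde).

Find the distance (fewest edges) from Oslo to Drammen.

2

Distance 0: Oslo.
Distance 1: Bergen, Tromsø.
Distance 2: Ålesund, Drammen — contains Drammen.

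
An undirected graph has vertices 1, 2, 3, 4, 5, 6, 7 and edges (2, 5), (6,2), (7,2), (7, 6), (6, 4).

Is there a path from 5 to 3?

No

Explore from 5.
Distance 1: reach 2.
Distance 2: reach 6, 7.
Distance 3: reach 4.
The search is exhausted without reaching 3; it lies in a different component.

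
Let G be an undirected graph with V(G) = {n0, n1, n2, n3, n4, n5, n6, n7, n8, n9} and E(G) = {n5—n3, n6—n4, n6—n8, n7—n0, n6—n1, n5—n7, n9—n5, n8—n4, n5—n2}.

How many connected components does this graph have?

2

From n0: component {n0, n2, n3, n5, n7, n9}.
From n1: component {n1, n4, n6, n8}.
That's 2 components.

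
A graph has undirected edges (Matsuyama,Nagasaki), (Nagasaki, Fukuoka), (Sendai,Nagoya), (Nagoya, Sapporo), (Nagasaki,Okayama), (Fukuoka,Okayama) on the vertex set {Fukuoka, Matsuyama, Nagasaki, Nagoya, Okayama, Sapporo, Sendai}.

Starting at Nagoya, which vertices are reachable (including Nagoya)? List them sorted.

Nagoya, Sapporo, Sendai

Start at Nagoya.
Its neighbours: Sapporo, Sendai.
Nothing further is reachable.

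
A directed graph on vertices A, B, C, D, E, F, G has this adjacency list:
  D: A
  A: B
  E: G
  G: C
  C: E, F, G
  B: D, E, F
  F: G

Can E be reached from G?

Yes

Explore from G.
Distance 1: reach C.
Distance 2: reach E, F.
Found E.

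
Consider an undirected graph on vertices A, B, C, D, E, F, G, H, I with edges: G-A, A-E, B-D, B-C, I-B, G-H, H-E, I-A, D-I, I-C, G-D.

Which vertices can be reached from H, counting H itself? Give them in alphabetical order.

A, B, C, D, E, G, H, I

Start at H.
Its neighbours: E, G.
Then their neighbours: A, D.
Then next layer: B, I.
Then next layer: C.
Nothing further is reachable.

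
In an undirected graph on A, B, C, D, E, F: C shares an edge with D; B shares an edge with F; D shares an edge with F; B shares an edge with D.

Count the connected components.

From A: component {A}.
From B: component {B, C, D, F}.
From E: component {E}.
That's 3 components.

3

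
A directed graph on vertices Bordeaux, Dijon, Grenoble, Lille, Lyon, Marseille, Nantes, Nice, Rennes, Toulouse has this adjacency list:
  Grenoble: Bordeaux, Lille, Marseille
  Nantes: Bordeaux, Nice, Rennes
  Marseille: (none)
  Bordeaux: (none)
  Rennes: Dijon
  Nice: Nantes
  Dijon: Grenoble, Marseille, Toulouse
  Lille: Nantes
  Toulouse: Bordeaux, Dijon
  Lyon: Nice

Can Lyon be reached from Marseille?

No

Marseille has no outgoing edges, so nothing is reachable from it.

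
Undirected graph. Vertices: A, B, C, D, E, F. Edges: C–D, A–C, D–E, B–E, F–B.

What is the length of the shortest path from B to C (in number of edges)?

3

Distance 0: B.
Distance 1: E, F.
Distance 2: D.
Distance 3: C — contains C.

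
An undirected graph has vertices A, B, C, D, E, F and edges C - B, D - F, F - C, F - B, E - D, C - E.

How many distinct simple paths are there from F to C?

3

F–B–C
F–C
F–D–E–C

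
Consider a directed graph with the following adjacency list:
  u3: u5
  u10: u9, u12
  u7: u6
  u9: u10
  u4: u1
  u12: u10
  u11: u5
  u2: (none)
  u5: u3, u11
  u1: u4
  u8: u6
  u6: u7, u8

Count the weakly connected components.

5

From u1: component {u1, u4}.
From u2: component {u2}.
From u3: component {u3, u5, u11}.
From u6: component {u6, u7, u8}.
From u9: component {u9, u10, u12}.
That's 5 components.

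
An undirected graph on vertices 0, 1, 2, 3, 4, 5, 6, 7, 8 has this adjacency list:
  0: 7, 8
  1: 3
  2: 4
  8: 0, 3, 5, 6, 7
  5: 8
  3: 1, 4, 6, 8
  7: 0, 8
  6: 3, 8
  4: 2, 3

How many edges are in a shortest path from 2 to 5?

4

Distance 0: 2.
Distance 1: 4.
Distance 2: 3.
Distance 3: 1, 6, 8.
Distance 4: 0, 5, 7 — contains 5.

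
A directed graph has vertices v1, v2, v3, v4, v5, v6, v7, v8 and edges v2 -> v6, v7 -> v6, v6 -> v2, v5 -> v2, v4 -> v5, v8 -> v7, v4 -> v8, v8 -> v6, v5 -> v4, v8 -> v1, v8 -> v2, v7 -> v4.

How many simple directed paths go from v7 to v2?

v7→v4→v5→v2
v7→v4→v8→v2
v7→v4→v8→v6→v2
v7→v6→v2

4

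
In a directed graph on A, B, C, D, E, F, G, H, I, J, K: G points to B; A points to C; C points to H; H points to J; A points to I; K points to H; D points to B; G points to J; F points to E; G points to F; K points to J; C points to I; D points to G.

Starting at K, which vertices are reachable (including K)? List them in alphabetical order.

H, J, K

Start at K.
Its neighbours: H, J.
Nothing further is reachable.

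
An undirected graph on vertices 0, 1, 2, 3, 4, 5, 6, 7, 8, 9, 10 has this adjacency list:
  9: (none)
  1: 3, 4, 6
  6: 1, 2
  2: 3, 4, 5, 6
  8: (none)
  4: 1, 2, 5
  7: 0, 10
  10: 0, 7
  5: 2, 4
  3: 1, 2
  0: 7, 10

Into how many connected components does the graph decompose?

4

From 0: component {0, 7, 10}.
From 1: component {1, 2, 3, 4, 5, 6}.
From 8: component {8}.
From 9: component {9}.
That's 4 components.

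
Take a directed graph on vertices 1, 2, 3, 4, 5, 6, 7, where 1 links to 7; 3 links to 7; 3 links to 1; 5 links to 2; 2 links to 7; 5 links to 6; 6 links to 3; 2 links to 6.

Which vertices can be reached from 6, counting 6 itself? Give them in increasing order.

1, 3, 6, 7

Start at 6.
Its neighbours: 3.
Then their neighbours: 1, 7.
Nothing further is reachable.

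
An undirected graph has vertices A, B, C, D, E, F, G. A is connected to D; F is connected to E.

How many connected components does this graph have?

5

From A: component {A, D}.
From B: component {B}.
From C: component {C}.
From E: component {E, F}.
From G: component {G}.
That's 5 components.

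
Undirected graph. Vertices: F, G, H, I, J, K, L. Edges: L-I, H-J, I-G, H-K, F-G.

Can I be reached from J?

Explore from J.
Distance 1: reach H.
Distance 2: reach K.
The search is exhausted without reaching I; it lies in a different component.

No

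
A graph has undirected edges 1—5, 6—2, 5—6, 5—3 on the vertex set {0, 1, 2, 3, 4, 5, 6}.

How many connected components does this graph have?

From 0: component {0}.
From 1: component {1, 2, 3, 5, 6}.
From 4: component {4}.
That's 3 components.

3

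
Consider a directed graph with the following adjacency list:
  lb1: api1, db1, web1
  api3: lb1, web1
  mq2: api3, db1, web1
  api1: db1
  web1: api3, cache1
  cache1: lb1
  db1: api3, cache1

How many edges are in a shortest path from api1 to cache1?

Distance 0: api1.
Distance 1: db1.
Distance 2: api3, cache1 — contains cache1.

2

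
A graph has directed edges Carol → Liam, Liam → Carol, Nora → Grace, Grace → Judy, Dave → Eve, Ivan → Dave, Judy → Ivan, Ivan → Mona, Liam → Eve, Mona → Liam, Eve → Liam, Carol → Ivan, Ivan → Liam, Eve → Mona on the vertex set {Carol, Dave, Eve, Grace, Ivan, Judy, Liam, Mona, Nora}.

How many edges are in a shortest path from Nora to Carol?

5

Distance 0: Nora.
Distance 1: Grace.
Distance 2: Judy.
Distance 3: Ivan.
Distance 4: Dave, Liam, Mona.
Distance 5: Carol, Eve — contains Carol.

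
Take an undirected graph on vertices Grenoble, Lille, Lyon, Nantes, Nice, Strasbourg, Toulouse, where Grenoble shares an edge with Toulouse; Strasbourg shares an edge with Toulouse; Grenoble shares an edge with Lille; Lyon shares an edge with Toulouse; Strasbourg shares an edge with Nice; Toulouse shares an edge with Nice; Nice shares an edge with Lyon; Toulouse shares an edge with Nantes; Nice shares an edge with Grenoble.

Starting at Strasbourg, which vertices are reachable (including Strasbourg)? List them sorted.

Start at Strasbourg.
Its neighbours: Nice, Toulouse.
Then their neighbours: Grenoble, Lyon, Nantes.
Then next layer: Lille.
Every vertex is now reached.

Grenoble, Lille, Lyon, Nantes, Nice, Strasbourg, Toulouse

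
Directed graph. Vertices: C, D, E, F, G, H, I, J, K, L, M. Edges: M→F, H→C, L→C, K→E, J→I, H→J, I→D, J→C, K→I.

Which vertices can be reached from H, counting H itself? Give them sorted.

C, D, H, I, J

Start at H.
Its neighbours: C, J.
Then their neighbours: I.
Then next layer: D.
Nothing further is reachable.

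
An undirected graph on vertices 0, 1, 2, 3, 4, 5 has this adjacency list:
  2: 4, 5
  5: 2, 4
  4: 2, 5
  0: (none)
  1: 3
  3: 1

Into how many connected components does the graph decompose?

3

From 0: component {0}.
From 1: component {1, 3}.
From 2: component {2, 4, 5}.
That's 3 components.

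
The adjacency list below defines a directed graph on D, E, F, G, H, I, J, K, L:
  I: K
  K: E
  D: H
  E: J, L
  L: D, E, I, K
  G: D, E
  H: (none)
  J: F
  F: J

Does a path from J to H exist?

No

Explore from J.
Distance 1: reach F.
The search from J is exhausted; no directed path reaches H.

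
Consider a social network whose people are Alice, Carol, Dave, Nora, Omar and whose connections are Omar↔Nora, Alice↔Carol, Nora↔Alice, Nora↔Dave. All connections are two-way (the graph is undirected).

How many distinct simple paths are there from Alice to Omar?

1

Alice–Nora–Omar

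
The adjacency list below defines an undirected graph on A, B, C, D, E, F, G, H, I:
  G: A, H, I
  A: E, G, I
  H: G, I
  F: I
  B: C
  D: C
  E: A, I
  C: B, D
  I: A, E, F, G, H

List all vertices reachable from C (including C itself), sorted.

Start at C.
Its neighbours: B, D.
Nothing further is reachable.

B, C, D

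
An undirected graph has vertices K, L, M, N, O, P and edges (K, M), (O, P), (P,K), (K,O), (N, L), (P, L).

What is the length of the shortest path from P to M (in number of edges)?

Distance 0: P.
Distance 1: K, L, O.
Distance 2: M, N — contains M.

2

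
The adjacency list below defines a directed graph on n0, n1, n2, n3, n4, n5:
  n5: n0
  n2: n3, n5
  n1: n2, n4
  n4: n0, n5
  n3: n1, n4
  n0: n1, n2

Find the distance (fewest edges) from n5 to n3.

Distance 0: n5.
Distance 1: n0.
Distance 2: n1, n2.
Distance 3: n3, n4 — contains n3.

3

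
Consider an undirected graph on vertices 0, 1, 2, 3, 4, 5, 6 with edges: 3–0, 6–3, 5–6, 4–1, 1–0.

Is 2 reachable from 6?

Explore from 6.
Distance 1: reach 3, 5.
Distance 2: reach 0.
Distance 3: reach 1.
Distance 4: reach 4.
The search is exhausted without reaching 2; it lies in a different component.

No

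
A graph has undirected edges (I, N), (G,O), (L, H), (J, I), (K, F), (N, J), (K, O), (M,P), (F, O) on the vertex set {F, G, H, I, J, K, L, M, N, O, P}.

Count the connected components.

4

From F: component {F, G, K, O}.
From H: component {H, L}.
From I: component {I, J, N}.
From M: component {M, P}.
That's 4 components.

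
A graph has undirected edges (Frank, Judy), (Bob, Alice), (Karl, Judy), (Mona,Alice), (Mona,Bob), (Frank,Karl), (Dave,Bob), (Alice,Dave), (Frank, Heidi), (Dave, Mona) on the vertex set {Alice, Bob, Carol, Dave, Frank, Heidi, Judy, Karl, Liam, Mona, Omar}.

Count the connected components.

5

From Alice: component {Alice, Bob, Dave, Mona}.
From Carol: component {Carol}.
From Frank: component {Frank, Heidi, Judy, Karl}.
From Liam: component {Liam}.
From Omar: component {Omar}.
That's 5 components.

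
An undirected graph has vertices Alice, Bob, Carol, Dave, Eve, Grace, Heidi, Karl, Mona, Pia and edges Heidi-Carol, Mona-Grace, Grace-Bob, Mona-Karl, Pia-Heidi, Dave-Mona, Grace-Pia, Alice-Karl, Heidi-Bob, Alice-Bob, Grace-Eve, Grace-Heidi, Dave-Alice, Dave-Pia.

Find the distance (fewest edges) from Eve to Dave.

Distance 0: Eve.
Distance 1: Grace.
Distance 2: Bob, Heidi, Mona, Pia.
Distance 3: Alice, Carol, Dave, Karl — contains Dave.

3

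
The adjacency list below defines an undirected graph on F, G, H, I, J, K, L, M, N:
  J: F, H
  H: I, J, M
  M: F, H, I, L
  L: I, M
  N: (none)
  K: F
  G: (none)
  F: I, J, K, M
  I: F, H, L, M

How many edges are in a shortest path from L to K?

3

Distance 0: L.
Distance 1: I, M.
Distance 2: F, H.
Distance 3: J, K — contains K.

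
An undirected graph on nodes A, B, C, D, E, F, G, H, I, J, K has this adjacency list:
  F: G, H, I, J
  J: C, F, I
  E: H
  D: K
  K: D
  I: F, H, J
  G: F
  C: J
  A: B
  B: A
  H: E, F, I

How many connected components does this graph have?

From A: component {A, B}.
From C: component {C, E, F, G, H, I, J}.
From D: component {D, K}.
That's 3 components.

3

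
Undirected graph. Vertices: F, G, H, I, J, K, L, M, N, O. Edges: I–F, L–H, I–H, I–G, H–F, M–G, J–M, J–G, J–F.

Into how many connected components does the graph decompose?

From F: component {F, G, H, I, J, L, M}.
From K: component {K}.
From N: component {N}.
From O: component {O}.
That's 4 components.

4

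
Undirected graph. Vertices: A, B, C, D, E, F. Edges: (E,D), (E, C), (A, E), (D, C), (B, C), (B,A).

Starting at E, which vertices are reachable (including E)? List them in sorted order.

Start at E.
Its neighbours: A, C, D.
Then their neighbours: B.
Nothing further is reachable.

A, B, C, D, E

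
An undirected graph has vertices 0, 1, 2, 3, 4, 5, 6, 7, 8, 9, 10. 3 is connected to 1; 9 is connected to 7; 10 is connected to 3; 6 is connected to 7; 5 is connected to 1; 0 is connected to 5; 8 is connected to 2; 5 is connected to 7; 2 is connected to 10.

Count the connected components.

2

From 0: component {0, 1, 2, 3, 5, 6, 7, 8, 9, 10}.
From 4: component {4}.
That's 2 components.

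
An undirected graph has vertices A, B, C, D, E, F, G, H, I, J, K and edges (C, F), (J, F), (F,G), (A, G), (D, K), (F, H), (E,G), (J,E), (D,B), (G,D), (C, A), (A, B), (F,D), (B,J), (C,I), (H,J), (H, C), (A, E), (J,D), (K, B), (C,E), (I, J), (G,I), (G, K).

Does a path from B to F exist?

Explore from B.
Distance 1: reach A, D, J, K.
Distance 2: reach C, E, F, G, H, I.
Found F.

Yes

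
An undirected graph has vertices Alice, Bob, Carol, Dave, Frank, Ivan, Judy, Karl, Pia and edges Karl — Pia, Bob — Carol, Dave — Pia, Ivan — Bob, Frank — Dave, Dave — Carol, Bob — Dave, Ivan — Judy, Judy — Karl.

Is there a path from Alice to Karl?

No

Alice has no edges, so nothing is reachable from it.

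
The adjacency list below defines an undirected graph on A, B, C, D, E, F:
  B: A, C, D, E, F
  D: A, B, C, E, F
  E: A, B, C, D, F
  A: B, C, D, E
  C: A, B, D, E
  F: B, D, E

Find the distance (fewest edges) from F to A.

Distance 0: F.
Distance 1: B, D, E.
Distance 2: A, C — contains A.

2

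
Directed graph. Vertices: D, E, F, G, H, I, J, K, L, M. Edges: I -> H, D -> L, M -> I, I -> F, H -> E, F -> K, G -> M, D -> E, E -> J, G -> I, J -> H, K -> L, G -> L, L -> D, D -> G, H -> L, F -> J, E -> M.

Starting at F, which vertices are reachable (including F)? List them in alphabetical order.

D, E, F, G, H, I, J, K, L, M

Start at F.
Its neighbours: J, K.
Then their neighbours: H, L.
Then next layer: D, E.
Then next layer: G, M.
Then next layer: I.
Every vertex is now reached.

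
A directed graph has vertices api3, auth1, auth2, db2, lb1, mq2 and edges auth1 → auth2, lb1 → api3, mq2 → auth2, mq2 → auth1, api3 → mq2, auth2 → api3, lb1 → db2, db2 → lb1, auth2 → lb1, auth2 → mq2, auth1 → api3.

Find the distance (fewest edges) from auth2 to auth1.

2

Distance 0: auth2.
Distance 1: api3, lb1, mq2.
Distance 2: auth1, db2 — contains auth1.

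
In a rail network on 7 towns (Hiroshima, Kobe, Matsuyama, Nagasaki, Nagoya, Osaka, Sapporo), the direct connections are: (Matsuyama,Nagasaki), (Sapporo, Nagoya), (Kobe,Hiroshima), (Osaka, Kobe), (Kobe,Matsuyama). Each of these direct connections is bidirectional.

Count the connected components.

2

From Hiroshima: component {Hiroshima, Kobe, Matsuyama, Nagasaki, Osaka}.
From Nagoya: component {Nagoya, Sapporo}.
That's 2 components.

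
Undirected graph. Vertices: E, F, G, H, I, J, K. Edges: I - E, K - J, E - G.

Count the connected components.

From E: component {E, G, I}.
From F: component {F}.
From H: component {H}.
From J: component {J, K}.
That's 4 components.

4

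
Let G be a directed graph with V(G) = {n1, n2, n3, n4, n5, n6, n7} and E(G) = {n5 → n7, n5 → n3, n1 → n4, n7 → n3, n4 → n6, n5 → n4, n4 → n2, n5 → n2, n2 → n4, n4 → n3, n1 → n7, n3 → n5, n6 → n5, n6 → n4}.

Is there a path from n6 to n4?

Explore from n6.
Distance 1: reach n4, n5.
Found n4.

Yes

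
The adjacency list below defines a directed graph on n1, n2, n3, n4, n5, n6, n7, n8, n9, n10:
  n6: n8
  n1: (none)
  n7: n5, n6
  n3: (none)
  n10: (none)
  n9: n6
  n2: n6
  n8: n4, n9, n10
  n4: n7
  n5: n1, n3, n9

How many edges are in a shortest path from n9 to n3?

6

Distance 0: n9.
Distance 1: n6.
Distance 2: n8.
Distance 3: n4, n10.
Distance 4: n7.
Distance 5: n5.
Distance 6: n1, n3 — contains n3.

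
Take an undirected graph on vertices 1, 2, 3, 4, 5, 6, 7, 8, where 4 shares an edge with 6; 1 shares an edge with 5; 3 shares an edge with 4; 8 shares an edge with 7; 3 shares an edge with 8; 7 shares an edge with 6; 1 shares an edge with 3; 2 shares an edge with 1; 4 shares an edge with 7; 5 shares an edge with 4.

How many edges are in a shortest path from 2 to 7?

4

Distance 0: 2.
Distance 1: 1.
Distance 2: 3, 5.
Distance 3: 4, 8.
Distance 4: 6, 7 — contains 7.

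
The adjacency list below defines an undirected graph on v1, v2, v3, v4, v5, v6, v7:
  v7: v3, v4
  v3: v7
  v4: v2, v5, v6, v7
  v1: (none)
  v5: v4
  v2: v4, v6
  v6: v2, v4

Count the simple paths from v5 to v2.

v5–v4–v2
v5–v4–v6–v2

2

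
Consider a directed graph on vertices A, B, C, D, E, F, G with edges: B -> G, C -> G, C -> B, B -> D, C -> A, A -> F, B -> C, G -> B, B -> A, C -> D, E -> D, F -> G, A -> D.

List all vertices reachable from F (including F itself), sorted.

Start at F.
Its neighbours: G.
Then their neighbours: B.
Then next layer: A, C, D.
Nothing further is reachable.

A, B, C, D, F, G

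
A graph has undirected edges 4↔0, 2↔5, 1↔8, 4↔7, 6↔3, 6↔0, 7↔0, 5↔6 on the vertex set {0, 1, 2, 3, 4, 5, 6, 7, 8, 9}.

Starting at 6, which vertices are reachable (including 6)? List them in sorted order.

0, 2, 3, 4, 5, 6, 7

Start at 6.
Its neighbours: 0, 3, 5.
Then their neighbours: 2, 4, 7.
Nothing further is reachable.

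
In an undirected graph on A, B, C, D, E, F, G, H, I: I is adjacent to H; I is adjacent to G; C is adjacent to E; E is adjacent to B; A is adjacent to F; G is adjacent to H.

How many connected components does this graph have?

From A: component {A, F}.
From B: component {B, C, E}.
From D: component {D}.
From G: component {G, H, I}.
That's 4 components.

4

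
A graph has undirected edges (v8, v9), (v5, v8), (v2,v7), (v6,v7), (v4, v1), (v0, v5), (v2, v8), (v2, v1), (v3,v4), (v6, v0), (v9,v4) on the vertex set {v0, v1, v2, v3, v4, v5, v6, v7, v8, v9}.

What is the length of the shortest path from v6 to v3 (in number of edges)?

5

Distance 0: v6.
Distance 1: v0, v7.
Distance 2: v2, v5.
Distance 3: v1, v8.
Distance 4: v4, v9.
Distance 5: v3 — contains v3.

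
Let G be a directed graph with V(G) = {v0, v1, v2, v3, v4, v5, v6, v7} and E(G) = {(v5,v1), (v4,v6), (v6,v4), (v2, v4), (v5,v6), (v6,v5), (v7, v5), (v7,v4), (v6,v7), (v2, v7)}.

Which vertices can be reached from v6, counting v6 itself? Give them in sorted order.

v1, v4, v5, v6, v7

Start at v6.
Its neighbours: v4, v5, v7.
Then their neighbours: v1.
Nothing further is reachable.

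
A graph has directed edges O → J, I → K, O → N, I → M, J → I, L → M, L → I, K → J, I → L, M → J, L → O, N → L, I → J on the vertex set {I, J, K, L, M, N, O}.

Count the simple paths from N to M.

N→L→I→M
N→L→M
N→L→O→J→I→M

3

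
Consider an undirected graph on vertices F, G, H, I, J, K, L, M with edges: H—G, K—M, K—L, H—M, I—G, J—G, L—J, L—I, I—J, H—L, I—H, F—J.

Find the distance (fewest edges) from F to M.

4

Distance 0: F.
Distance 1: J.
Distance 2: G, I, L.
Distance 3: H, K.
Distance 4: M — contains M.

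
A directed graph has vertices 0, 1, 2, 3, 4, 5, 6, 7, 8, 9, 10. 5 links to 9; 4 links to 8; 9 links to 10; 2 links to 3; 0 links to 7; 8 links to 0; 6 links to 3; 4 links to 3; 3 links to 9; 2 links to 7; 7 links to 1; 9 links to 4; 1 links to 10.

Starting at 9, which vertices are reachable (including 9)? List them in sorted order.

Start at 9.
Its neighbours: 4, 10.
Then their neighbours: 3, 8.
Then next layer: 0.
Then next layer: 7.
Then next layer: 1.
Nothing further is reachable.

0, 1, 3, 4, 7, 8, 9, 10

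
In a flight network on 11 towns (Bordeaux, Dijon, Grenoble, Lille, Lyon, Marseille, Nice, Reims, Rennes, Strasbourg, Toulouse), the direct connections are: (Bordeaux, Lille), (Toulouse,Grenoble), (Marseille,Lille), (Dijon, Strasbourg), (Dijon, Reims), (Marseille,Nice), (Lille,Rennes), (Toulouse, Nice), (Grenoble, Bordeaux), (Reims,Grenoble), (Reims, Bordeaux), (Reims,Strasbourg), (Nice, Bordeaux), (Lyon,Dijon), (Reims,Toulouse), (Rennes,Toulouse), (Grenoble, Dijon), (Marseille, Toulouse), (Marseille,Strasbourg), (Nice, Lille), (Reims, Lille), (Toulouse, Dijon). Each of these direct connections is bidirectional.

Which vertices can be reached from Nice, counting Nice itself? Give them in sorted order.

Bordeaux, Dijon, Grenoble, Lille, Lyon, Marseille, Nice, Reims, Rennes, Strasbourg, Toulouse

Start at Nice.
Its neighbours: Bordeaux, Lille, Marseille, Toulouse.
Then their neighbours: Dijon, Grenoble, Reims, Rennes, Strasbourg.
Then next layer: Lyon.
Every vertex is now reached.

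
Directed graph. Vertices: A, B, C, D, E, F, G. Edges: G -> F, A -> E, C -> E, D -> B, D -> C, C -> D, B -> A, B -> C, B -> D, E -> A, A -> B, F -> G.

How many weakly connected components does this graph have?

From A: component {A, B, C, D, E}.
From F: component {F, G}.
That's 2 components.

2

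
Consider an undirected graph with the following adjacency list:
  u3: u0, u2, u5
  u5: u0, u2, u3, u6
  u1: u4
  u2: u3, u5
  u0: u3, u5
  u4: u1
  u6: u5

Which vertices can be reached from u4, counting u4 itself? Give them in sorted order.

Start at u4.
Its neighbours: u1.
Nothing further is reachable.

u1, u4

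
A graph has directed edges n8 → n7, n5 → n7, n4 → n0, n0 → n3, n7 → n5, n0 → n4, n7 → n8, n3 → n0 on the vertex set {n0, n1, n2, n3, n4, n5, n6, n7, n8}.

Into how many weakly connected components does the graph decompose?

From n0: component {n0, n3, n4}.
From n1: component {n1}.
From n2: component {n2}.
From n5: component {n5, n7, n8}.
From n6: component {n6}.
That's 5 components.

5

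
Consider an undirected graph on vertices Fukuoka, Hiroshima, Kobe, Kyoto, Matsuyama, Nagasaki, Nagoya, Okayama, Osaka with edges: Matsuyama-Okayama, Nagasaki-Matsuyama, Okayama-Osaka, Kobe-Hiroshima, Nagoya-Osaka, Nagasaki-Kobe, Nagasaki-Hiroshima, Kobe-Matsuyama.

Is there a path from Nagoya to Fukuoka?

Explore from Nagoya.
Distance 1: reach Osaka.
Distance 2: reach Okayama.
Distance 3: reach Matsuyama.
Distance 4: reach Kobe, Nagasaki.
Distance 5: reach Hiroshima.
The search is exhausted without reaching Fukuoka; it lies in a different component.

No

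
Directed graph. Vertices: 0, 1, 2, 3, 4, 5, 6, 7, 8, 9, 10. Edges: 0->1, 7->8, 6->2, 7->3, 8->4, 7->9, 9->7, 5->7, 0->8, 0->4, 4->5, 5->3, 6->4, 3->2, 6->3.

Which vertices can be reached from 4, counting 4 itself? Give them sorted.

Start at 4.
Its neighbours: 5.
Then their neighbours: 3, 7.
Then next layer: 2, 8, 9.
Nothing further is reachable.

2, 3, 4, 5, 7, 8, 9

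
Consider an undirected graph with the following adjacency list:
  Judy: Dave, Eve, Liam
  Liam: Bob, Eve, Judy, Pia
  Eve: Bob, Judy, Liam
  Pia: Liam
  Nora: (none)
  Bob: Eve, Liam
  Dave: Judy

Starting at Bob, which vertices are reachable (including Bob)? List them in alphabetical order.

Start at Bob.
Its neighbours: Eve, Liam.
Then their neighbours: Judy, Pia.
Then next layer: Dave.
Nothing further is reachable.

Bob, Dave, Eve, Judy, Liam, Pia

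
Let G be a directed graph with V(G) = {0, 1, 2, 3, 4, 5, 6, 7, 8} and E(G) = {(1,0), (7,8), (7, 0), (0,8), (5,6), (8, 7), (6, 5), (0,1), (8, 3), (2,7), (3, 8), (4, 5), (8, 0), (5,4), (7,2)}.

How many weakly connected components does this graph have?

2

From 0: component {0, 1, 2, 3, 7, 8}.
From 4: component {4, 5, 6}.
That's 2 components.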